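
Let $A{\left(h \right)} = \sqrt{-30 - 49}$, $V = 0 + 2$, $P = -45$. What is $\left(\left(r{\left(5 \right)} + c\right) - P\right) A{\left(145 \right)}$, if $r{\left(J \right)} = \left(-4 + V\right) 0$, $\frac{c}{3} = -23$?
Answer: $- 24 i \sqrt{79} \approx - 213.32 i$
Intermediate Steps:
$c = -69$ ($c = 3 \left(-23\right) = -69$)
$V = 2$
$A{\left(h \right)} = i \sqrt{79}$ ($A{\left(h \right)} = \sqrt{-79} = i \sqrt{79}$)
$r{\left(J \right)} = 0$ ($r{\left(J \right)} = \left(-4 + 2\right) 0 = \left(-2\right) 0 = 0$)
$\left(\left(r{\left(5 \right)} + c\right) - P\right) A{\left(145 \right)} = \left(\left(0 - 69\right) - -45\right) i \sqrt{79} = \left(-69 + 45\right) i \sqrt{79} = - 24 i \sqrt{79}$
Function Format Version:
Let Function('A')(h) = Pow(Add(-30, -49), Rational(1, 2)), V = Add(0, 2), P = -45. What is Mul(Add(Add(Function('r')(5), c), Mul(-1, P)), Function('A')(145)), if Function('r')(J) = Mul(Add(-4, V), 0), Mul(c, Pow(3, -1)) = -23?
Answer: Mul(-24, I, Pow(79, Rational(1, 2))) ≈ Mul(-213.32, I)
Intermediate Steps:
c = -69 (c = Mul(3, -23) = -69)
V = 2
Function('A')(h) = Mul(I, Pow(79, Rational(1, 2))) (Function('A')(h) = Pow(-79, Rational(1, 2)) = Mul(I, Pow(79, Rational(1, 2))))
Function('r')(J) = 0 (Function('r')(J) = Mul(Add(-4, 2), 0) = Mul(-2, 0) = 0)
Mul(Add(Add(Function('r')(5), c), Mul(-1, P)), Function('A')(145)) = Mul(Add(Add(0, -69), Mul(-1, -45)), Mul(I, Pow(79, Rational(1, 2)))) = Mul(Add(-69, 45), Mul(I, Pow(79, Rational(1, 2)))) = Mul(-24, Mul(I, Pow(79, Rational(1, 2)))) = Mul(-24, I, Pow(79, Rational(1, 2)))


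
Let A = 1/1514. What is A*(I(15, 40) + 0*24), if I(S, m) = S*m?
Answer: 300/757 ≈ 0.39630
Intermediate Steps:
A = 1/1514 ≈ 0.00066050
A*(I(15, 40) + 0*24) = (15*40 + 0*24)/1514 = (600 + 0)/1514 = (1/1514)*600 = 300/757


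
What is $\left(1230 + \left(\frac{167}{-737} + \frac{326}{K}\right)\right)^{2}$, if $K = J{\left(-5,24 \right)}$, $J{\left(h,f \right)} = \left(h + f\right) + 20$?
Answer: $\frac{1266480049594321}{826160049} \approx 1.533 \cdot 10^{6}$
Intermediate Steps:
$J{\left(h,f \right)} = 20 + f + h$ ($J{\left(h,f \right)} = \left(f + h\right) + 20 = 20 + f + h$)
$K = 39$ ($K = 20 + 24 - 5 = 39$)
$\left(1230 + \left(\frac{167}{-737} + \frac{326}{K}\right)\right)^{2} = \left(1230 + \left(\frac{167}{-737} + \frac{326}{39}\right)\right)^{2} = \left(1230 + \left(167 \left(- \frac{1}{737}\right) + 326 \cdot \frac{1}{39}\right)\right)^{2} = \left(1230 + \left(- \frac{167}{737} + \frac{326}{39}\right)\right)^{2} = \left(1230 + \frac{233749}{28743}\right)^{2} = \left(\frac{35587639}{28743}\right)^{2} = \frac{1266480049594321}{826160049}$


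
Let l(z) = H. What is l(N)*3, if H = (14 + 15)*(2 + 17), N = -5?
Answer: 1653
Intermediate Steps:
H = 551 (H = 29*19 = 551)
l(z) = 551
l(N)*3 = 551*3 = 1653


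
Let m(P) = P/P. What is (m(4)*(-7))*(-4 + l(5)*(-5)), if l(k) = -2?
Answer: -42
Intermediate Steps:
m(P) = 1
(m(4)*(-7))*(-4 + l(5)*(-5)) = (1*(-7))*(-4 - 2*(-5)) = -7*(-4 + 10) = -7*6 = -42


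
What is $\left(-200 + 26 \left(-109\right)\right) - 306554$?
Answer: $-309588$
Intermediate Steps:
$\left(-200 + 26 \left(-109\right)\right) - 306554 = \left(-200 - 2834\right) - 306554 = -3034 - 306554 = -309588$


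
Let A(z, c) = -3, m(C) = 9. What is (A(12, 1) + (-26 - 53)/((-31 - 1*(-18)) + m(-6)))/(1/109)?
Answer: 7303/4 ≈ 1825.8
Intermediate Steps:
(A(12, 1) + (-26 - 53)/((-31 - 1*(-18)) + m(-6)))/(1/109) = (-3 + (-26 - 53)/((-31 - 1*(-18)) + 9))/(1/109) = (-3 - 79/((-31 + 18) + 9))/(1/109) = 109*(-3 - 79/(-13 + 9)) = 109*(-3 - 79/(-4)) = 109*(-3 - 79*(-¼)) = 109*(-3 + 79/4) = 109*(67/4) = 7303/4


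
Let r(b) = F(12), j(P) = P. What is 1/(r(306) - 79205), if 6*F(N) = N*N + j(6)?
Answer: -1/79180 ≈ -1.2629e-5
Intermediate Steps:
F(N) = 1 + N²/6 (F(N) = (N*N + 6)/6 = (N² + 6)/6 = (6 + N²)/6 = 1 + N²/6)
r(b) = 25 (r(b) = 1 + (⅙)*12² = 1 + (⅙)*144 = 1 + 24 = 25)
1/(r(306) - 79205) = 1/(25 - 79205) = 1/(-79180) = -1/79180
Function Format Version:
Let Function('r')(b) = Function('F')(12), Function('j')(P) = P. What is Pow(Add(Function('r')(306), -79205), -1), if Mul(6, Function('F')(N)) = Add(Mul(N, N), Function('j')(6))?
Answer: Rational(-1, 79180) ≈ -1.2629e-5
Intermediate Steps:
Function('F')(N) = Add(1, Mul(Rational(1, 6), Pow(N, 2))) (Function('F')(N) = Mul(Rational(1, 6), Add(Mul(N, N), 6)) = Mul(Rational(1, 6), Add(Pow(N, 2), 6)) = Mul(Rational(1, 6), Add(6, Pow(N, 2))) = Add(1, Mul(Rational(1, 6), Pow(N, 2))))
Function('r')(b) = 25 (Function('r')(b) = Add(1, Mul(Rational(1, 6), Pow(12, 2))) = Add(1, Mul(Rational(1, 6), 144)) = Add(1, 24) = 25)
Pow(Add(Function('r')(306), -79205), -1) = Pow(Add(25, -79205), -1) = Pow(-79180, -1) = Rational(-1, 79180)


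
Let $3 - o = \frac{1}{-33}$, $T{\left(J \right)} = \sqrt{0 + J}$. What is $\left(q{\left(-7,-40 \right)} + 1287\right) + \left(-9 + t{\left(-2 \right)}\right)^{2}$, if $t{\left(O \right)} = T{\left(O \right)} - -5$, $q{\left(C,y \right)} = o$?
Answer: $\frac{43033}{33} - 8 i \sqrt{2} \approx 1304.0 - 11.314 i$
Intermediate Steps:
$T{\left(J \right)} = \sqrt{J}$
$o = \frac{100}{33}$ ($o = 3 - \frac{1}{-33} = 3 - - \frac{1}{33} = 3 + \frac{1}{33} = \frac{100}{33} \approx 3.0303$)
$q{\left(C,y \right)} = \frac{100}{33}$
$t{\left(O \right)} = 5 + \sqrt{O}$ ($t{\left(O \right)} = \sqrt{O} - -5 = \sqrt{O} + 5 = 5 + \sqrt{O}$)
$\left(q{\left(-7,-40 \right)} + 1287\right) + \left(-9 + t{\left(-2 \right)}\right)^{2} = \left(\frac{100}{33} + 1287\right) + \left(-9 + \left(5 + \sqrt{-2}\right)\right)^{2} = \frac{42571}{33} + \left(-9 + \left(5 + i \sqrt{2}\right)\right)^{2} = \frac{42571}{33} + \left(-4 + i \sqrt{2}\right)^{2}$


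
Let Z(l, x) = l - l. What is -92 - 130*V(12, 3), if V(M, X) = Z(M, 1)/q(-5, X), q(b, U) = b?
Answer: -92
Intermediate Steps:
Z(l, x) = 0
V(M, X) = 0 (V(M, X) = 0/(-5) = 0*(-⅕) = 0)
-92 - 130*V(12, 3) = -92 - 130*0 = -92 + 0 = -92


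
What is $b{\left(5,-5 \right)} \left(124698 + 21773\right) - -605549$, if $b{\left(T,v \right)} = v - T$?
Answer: $-859161$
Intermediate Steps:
$b{\left(5,-5 \right)} \left(124698 + 21773\right) - -605549 = \left(-5 - 5\right) \left(124698 + 21773\right) - -605549 = \left(-5 - 5\right) 146471 + 605549 = \left(-10\right) 146471 + 605549 = -1464710 + 605549 = -859161$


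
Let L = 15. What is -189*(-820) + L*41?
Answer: 155595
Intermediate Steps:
-189*(-820) + L*41 = -189*(-820) + 15*41 = 154980 + 615 = 155595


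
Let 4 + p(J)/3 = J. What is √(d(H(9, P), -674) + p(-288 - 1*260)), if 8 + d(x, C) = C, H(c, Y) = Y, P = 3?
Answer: I*√2338 ≈ 48.353*I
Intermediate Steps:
p(J) = -12 + 3*J
d(x, C) = -8 + C
√(d(H(9, P), -674) + p(-288 - 1*260)) = √((-8 - 674) + (-12 + 3*(-288 - 1*260))) = √(-682 + (-12 + 3*(-288 - 260))) = √(-682 + (-12 + 3*(-548))) = √(-682 + (-12 - 1644)) = √(-682 - 1656) = √(-2338) = I*√2338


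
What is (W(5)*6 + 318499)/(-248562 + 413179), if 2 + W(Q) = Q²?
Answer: 318637/164617 ≈ 1.9356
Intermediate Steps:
W(Q) = -2 + Q²
(W(5)*6 + 318499)/(-248562 + 413179) = ((-2 + 5²)*6 + 318499)/(-248562 + 413179) = ((-2 + 25)*6 + 318499)/164617 = (23*6 + 318499)*(1/164617) = (138 + 318499)*(1/164617) = 318637*(1/164617) = 318637/164617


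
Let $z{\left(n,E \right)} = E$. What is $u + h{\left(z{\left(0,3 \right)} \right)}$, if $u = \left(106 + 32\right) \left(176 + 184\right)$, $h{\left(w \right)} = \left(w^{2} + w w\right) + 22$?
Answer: $49720$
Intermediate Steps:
$h{\left(w \right)} = 22 + 2 w^{2}$ ($h{\left(w \right)} = \left(w^{2} + w^{2}\right) + 22 = 2 w^{2} + 22 = 22 + 2 w^{2}$)
$u = 49680$ ($u = 138 \cdot 360 = 49680$)
$u + h{\left(z{\left(0,3 \right)} \right)} = 49680 + \left(22 + 2 \cdot 3^{2}\right) = 49680 + \left(22 + 2 \cdot 9\right) = 49680 + \left(22 + 18\right) = 49680 + 40 = 49720$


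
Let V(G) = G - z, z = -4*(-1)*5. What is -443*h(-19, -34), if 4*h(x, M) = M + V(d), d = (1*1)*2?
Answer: 5759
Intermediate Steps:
z = 20 (z = 4*5 = 20)
d = 2 (d = 1*2 = 2)
V(G) = -20 + G (V(G) = G - 1*20 = G - 20 = -20 + G)
h(x, M) = -9/2 + M/4 (h(x, M) = (M + (-20 + 2))/4 = (M - 18)/4 = (-18 + M)/4 = -9/2 + M/4)
-443*h(-19, -34) = -443*(-9/2 + (¼)*(-34)) = -443*(-9/2 - 17/2) = -443*(-13) = 5759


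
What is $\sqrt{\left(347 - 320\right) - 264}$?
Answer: $i \sqrt{237} \approx 15.395 i$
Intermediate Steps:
$\sqrt{\left(347 - 320\right) - 264} = \sqrt{27 - 264} = \sqrt{-237} = i \sqrt{237}$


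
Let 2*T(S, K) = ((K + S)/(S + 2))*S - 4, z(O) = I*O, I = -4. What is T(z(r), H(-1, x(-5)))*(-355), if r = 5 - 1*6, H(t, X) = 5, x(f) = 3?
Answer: -355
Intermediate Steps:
r = -1 (r = 5 - 6 = -1)
z(O) = -4*O
T(S, K) = -2 + S*(K + S)/(2*(2 + S)) (T(S, K) = (((K + S)/(S + 2))*S - 4)/2 = (((K + S)/(2 + S))*S - 4)/2 = (S*(K + S)/(2 + S) - 4)/2 = (-4 + S*(K + S)/(2 + S))/2 = -2 + S*(K + S)/(2*(2 + S)))
T(z(r), H(-1, x(-5)))*(-355) = ((-8 + (-4*(-1))² - (-16)*(-1) + 5*(-4*(-1)))/(2*(2 - 4*(-1))))*(-355) = ((-8 + 4² - 4*4 + 5*4)/(2*(2 + 4)))*(-355) = ((½)*(-8 + 16 - 16 + 20)/6)*(-355) = ((½)*(⅙)*12)*(-355) = 1*(-355) = -355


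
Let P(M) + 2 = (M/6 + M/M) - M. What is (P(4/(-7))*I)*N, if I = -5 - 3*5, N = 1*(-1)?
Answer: -220/21 ≈ -10.476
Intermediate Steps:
N = -1
I = -20 (I = -5 - 15 = -20)
P(M) = -1 - 5*M/6 (P(M) = -2 + ((M/6 + M/M) - M) = -2 + ((M*(1/6) + 1) - M) = -2 + ((M/6 + 1) - M) = -2 + ((1 + M/6) - M) = -2 + (1 - 5*M/6) = -1 - 5*M/6)
(P(4/(-7))*I)*N = ((-1 - 10/(3*(-7)))*(-20))*(-1) = ((-1 - 10*(-1)/(3*7))*(-20))*(-1) = ((-1 - 5/6*(-4/7))*(-20))*(-1) = ((-1 + 10/21)*(-20))*(-1) = -11/21*(-20)*(-1) = (220/21)*(-1) = -220/21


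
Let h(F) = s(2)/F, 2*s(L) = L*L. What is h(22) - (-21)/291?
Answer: 174/1067 ≈ 0.16307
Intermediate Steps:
s(L) = L²/2 (s(L) = (L*L)/2 = L²/2)
h(F) = 2/F (h(F) = ((½)*2²)/F = ((½)*4)/F = 2/F)
h(22) - (-21)/291 = 2/22 - (-21)/291 = 2*(1/22) - (-21)/291 = 1/11 - 1*(-7/97) = 1/11 + 7/97 = 174/1067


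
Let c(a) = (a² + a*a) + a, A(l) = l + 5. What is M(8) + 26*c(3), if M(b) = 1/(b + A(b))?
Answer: 11467/21 ≈ 546.05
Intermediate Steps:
A(l) = 5 + l
c(a) = a + 2*a² (c(a) = (a² + a²) + a = 2*a² + a = a + 2*a²)
M(b) = 1/(5 + 2*b) (M(b) = 1/(b + (5 + b)) = 1/(5 + 2*b))
M(8) + 26*c(3) = 1/(5 + 2*8) + 26*(3*(1 + 2*3)) = 1/(5 + 16) + 26*(3*(1 + 6)) = 1/21 + 26*(3*7) = 1/21 + 26*21 = 1/21 + 546 = 11467/21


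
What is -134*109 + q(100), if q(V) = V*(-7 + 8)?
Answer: -14506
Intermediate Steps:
q(V) = V (q(V) = V*1 = V)
-134*109 + q(100) = -134*109 + 100 = -14606 + 100 = -14506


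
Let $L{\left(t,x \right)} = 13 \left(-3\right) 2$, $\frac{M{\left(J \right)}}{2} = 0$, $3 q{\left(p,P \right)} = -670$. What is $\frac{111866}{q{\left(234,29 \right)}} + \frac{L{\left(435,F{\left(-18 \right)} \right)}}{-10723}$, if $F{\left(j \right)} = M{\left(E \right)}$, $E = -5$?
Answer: $- \frac{1799282547}{3592205} \approx -500.89$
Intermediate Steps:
$q{\left(p,P \right)} = - \frac{670}{3}$ ($q{\left(p,P \right)} = \frac{1}{3} \left(-670\right) = - \frac{670}{3}$)
$M{\left(J \right)} = 0$ ($M{\left(J \right)} = 2 \cdot 0 = 0$)
$F{\left(j \right)} = 0$
$L{\left(t,x \right)} = -78$ ($L{\left(t,x \right)} = \left(-39\right) 2 = -78$)
$\frac{111866}{q{\left(234,29 \right)}} + \frac{L{\left(435,F{\left(-18 \right)} \right)}}{-10723} = \frac{111866}{- \frac{670}{3}} - \frac{78}{-10723} = 111866 \left(- \frac{3}{670}\right) - - \frac{78}{10723} = - \frac{167799}{335} + \frac{78}{10723} = - \frac{1799282547}{3592205}$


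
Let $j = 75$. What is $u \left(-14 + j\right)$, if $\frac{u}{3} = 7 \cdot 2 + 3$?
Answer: $3111$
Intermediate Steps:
$u = 51$ ($u = 3 \left(7 \cdot 2 + 3\right) = 3 \left(14 + 3\right) = 3 \cdot 17 = 51$)
$u \left(-14 + j\right) = 51 \left(-14 + 75\right) = 51 \cdot 61 = 3111$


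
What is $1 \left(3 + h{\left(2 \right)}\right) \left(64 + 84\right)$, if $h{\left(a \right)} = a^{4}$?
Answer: $2812$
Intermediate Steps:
$1 \left(3 + h{\left(2 \right)}\right) \left(64 + 84\right) = 1 \left(3 + 2^{4}\right) \left(64 + 84\right) = 1 \left(3 + 16\right) 148 = 1 \cdot 19 \cdot 148 = 19 \cdot 148 = 2812$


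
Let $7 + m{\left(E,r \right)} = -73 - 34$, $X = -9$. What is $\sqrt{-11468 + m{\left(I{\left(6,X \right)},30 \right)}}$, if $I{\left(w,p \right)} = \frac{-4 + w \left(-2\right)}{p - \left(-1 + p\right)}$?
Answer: $i \sqrt{11582} \approx 107.62 i$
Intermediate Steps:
$I{\left(w,p \right)} = -4 - 2 w$ ($I{\left(w,p \right)} = \frac{-4 - 2 w}{1} = \left(-4 - 2 w\right) 1 = -4 - 2 w$)
$m{\left(E,r \right)} = -114$ ($m{\left(E,r \right)} = -7 - 107 = -114$)
$\sqrt{-11468 + m{\left(I{\left(6,X \right)},30 \right)}} = \sqrt{-11468 - 114} = \sqrt{-11582} = i \sqrt{11582}$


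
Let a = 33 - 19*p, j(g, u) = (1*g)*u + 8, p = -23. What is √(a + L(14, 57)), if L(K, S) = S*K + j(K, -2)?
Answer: 4*√78 ≈ 35.327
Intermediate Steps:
j(g, u) = 8 + g*u (j(g, u) = g*u + 8 = 8 + g*u)
L(K, S) = 8 - 2*K + K*S (L(K, S) = S*K + (8 + K*(-2)) = K*S + (8 - 2*K) = 8 - 2*K + K*S)
a = 470 (a = 33 - 19*(-23) = 33 + 437 = 470)
√(a + L(14, 57)) = √(470 + (8 - 2*14 + 14*57)) = √(470 + (8 - 28 + 798)) = √(470 + 778) = √1248 = 4*√78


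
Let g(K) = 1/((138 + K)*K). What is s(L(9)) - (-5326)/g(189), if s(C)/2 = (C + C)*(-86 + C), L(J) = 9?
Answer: 329160006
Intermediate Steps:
s(C) = 4*C*(-86 + C) (s(C) = 2*((C + C)*(-86 + C)) = 2*((2*C)*(-86 + C)) = 2*(2*C*(-86 + C)) = 4*C*(-86 + C))
g(K) = 1/(K*(138 + K))
s(L(9)) - (-5326)/g(189) = 4*9*(-86 + 9) - (-5326)/(1/(189*(138 + 189))) = 4*9*(-77) - (-5326)/((1/189)/327) = -2772 - (-5326)/((1/189)*(1/327)) = -2772 - (-5326)/1/61803 = -2772 - (-5326)*61803 = -2772 - 1*(-329162778) = -2772 + 329162778 = 329160006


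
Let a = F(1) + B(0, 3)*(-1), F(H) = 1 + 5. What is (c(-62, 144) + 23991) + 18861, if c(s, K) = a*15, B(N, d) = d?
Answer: 42897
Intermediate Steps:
F(H) = 6
a = 3 (a = 6 + 3*(-1) = 6 - 3 = 3)
c(s, K) = 45 (c(s, K) = 3*15 = 45)
(c(-62, 144) + 23991) + 18861 = (45 + 23991) + 18861 = 24036 + 18861 = 42897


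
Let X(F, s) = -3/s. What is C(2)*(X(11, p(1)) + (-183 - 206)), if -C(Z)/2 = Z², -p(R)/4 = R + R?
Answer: 3109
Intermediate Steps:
p(R) = -8*R (p(R) = -4*(R + R) = -8*R)
C(Z) = -2*Z²
C(2)*(X(11, p(1)) + (-183 - 206)) = (-2*2²)*(-3/((-8*1)) + (-183 - 206)) = (-2*4)*(-3/(-8) - 389) = -8*(-3*(-⅛) - 389) = -8*(3/8 - 389) = -8*(-3109/8) = 3109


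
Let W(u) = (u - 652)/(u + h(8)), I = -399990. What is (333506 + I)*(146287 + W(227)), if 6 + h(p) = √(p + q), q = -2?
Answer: -94990101614496/9767 - 5651140*√6/9767 ≈ -9.7256e+9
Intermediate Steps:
h(p) = -6 + √(-2 + p) (h(p) = -6 + √(p - 2) = -6 + √(-2 + p))
W(u) = (-652 + u)/(-6 + u + √6) (W(u) = (u - 652)/(u + (-6 + √(-2 + 8))) = (-652 + u)/(u + (-6 + √6)) = (-652 + u)/(-6 + u + √6))
(333506 + I)*(146287 + W(227)) = (333506 - 399990)*(146287 + (-652 + 227)/(-6 + 227 + √6)) = -66484*(146287 - 425/(221 + √6)) = -9725744908 + 28255700/(221 + √6)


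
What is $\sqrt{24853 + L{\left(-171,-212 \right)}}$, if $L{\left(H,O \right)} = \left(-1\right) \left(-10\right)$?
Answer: $23 \sqrt{47} \approx 157.68$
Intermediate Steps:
$L{\left(H,O \right)} = 10$
$\sqrt{24853 + L{\left(-171,-212 \right)}} = \sqrt{24853 + 10} = \sqrt{24863} = 23 \sqrt{47}$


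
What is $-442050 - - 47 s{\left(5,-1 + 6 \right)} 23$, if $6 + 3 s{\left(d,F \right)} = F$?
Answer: $- \frac{1327231}{3} \approx -4.4241 \cdot 10^{5}$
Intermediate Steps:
$s{\left(d,F \right)} = -2 + \frac{F}{3}$
$-442050 - - 47 s{\left(5,-1 + 6 \right)} 23 = -442050 - - 47 \left(-2 + \frac{-1 + 6}{3}\right) 23 = -442050 - - 47 \left(-2 + \frac{1}{3} \cdot 5\right) 23 = -442050 - - 47 \left(-2 + \frac{5}{3}\right) 23 = -442050 - \left(-47\right) \left(- \frac{1}{3}\right) 23 = -442050 - \frac{47}{3} \cdot 23 = -442050 - \frac{1081}{3} = - \frac{1327231}{3}$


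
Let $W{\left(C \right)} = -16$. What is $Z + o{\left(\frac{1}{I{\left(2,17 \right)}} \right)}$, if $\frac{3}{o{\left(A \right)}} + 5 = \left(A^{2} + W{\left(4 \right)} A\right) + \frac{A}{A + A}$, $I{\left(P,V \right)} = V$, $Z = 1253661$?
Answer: $\frac{3940254789}{3143} \approx 1.2537 \cdot 10^{6}$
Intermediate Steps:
$o{\left(A \right)} = \frac{3}{- \frac{9}{2} + A^{2} - 16 A}$ ($o{\left(A \right)} = \frac{3}{-5 + \left(\left(A^{2} - 16 A\right) + \frac{A}{A + A}\right)} = \frac{3}{-5 + \left(\left(A^{2} - 16 A\right) + \frac{A}{2 A}\right)} = \frac{3}{-5 + \left(\left(A^{2} - 16 A\right) + \frac{1}{2 A} A\right)} = \frac{3}{-5 + \left(\left(A^{2} - 16 A\right) + \frac{1}{2}\right)} = \frac{3}{-5 + \left(\frac{1}{2} + A^{2} - 16 A\right)} = \frac{3}{- \frac{9}{2} + A^{2} - 16 A}$)
$Z + o{\left(\frac{1}{I{\left(2,17 \right)}} \right)} = 1253661 + \frac{6}{-9 - \frac{32}{17} + 2 \left(\frac{1}{17}\right)^{2}} = 1253661 + \frac{6}{-9 - \frac{32}{17} + \frac{2}{289}} = 1253661 + \frac{6}{- \frac{3143}{289}} = 1253661 + 6 \left(- \frac{289}{3143}\right) = 1253661 - \frac{1734}{3143} = \frac{3940254789}{3143}$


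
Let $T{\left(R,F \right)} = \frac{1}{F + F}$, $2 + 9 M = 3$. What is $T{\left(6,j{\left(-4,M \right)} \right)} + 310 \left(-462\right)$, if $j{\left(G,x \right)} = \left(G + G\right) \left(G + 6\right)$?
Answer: $- \frac{4583041}{32} \approx -1.4322 \cdot 10^{5}$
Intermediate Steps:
$M = \frac{1}{9}$ ($M = - \frac{2}{9} + \frac{1}{9} \cdot 3 = - \frac{2}{9} + \frac{1}{3} = \frac{1}{9} \approx 0.11111$)
$j{\left(G,x \right)} = 2 G \left(6 + G\right)$
$T{\left(R,F \right)} = \frac{1}{2 F}$
$T{\left(6,j{\left(-4,M \right)} \right)} + 310 \left(-462\right) = \frac{1}{2 \cdot 2 \left(-4\right) \left(6 - 4\right)} + 310 \left(-462\right) = \frac{1}{2 \cdot 2 \left(-4\right) 2} - 143220 = \frac{1}{2 \left(-16\right)} - 143220 = \frac{1}{2} \left(- \frac{1}{16}\right) - 143220 = - \frac{1}{32} - 143220 = - \frac{4583041}{32}$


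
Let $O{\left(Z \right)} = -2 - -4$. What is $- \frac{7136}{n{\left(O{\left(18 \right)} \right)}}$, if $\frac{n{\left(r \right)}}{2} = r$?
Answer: $-1784$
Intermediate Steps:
$O{\left(Z \right)} = 2$ ($O{\left(Z \right)} = -2 + 4 = 2$)
$n{\left(r \right)} = 2 r$
$- \frac{7136}{n{\left(O{\left(18 \right)} \right)}} = - \frac{7136}{2 \cdot 2} = - \frac{7136}{4} = \left(-7136\right) \frac{1}{4} = -1784$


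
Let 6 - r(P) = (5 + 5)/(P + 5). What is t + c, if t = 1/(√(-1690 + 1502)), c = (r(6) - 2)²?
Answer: 1156/121 - I*√47/94 ≈ 9.5537 - 0.072932*I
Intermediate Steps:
r(P) = 6 - 10/(5 + P) (r(P) = 6 - (5 + 5)/(P + 5) = 6 - 10/(5 + P))
c = 1156/121 (c = (2*(10 + 3*6)/(5 + 6) - 2)² = (2*(10 + 18)/11 - 2)² = (2*(1/11)*28 - 2)² = (56/11 - 2)² = (34/11)² = 1156/121 ≈ 9.5537)
t = -I*√47/94 (t = 1/(√(-188)) = 1/(2*I*√47) = -I*√47/94 ≈ -0.072932*I)
t + c = -I*√47/94 + 1156/121 = 1156/121 - I*√47/94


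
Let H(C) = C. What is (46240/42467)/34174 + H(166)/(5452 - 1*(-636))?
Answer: 60297968487/2208828766676 ≈ 0.027299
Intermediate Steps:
(46240/42467)/34174 + H(166)/(5452 - 1*(-636)) = (46240/42467)/34174 + 166/(5452 - 1*(-636)) = (46240*(1/42467))*(1/34174) + 166/(5452 + 636) = (46240/42467)*(1/34174) + 166/6088 = 23120/725633629 + 166*(1/6088) = 23120/725633629 + 83/3044 = 60297968487/2208828766676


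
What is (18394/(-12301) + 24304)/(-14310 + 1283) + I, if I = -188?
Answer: -30425028986/160245127 ≈ -189.87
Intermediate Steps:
(18394/(-12301) + 24304)/(-14310 + 1283) + I = (18394/(-12301) + 24304)/(-14310 + 1283) - 188 = (18394*(-1/12301) + 24304)/(-13027) - 188 = (-18394/12301 + 24304)*(-1/13027) - 188 = (298945110/12301)*(-1/13027) - 188 = -298945110/160245127 - 188 = -30425028986/160245127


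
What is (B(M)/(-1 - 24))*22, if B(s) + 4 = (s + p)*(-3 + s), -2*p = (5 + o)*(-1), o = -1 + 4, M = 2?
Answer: 44/5 ≈ 8.8000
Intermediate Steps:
o = 3
p = 4 (p = -(5 + 3)*(-1)/2 = -4*(-1) = -½*(-8) = 4)
B(s) = -4 + (-3 + s)*(4 + s) (B(s) = -4 + (s + 4)*(-3 + s) = -4 + (4 + s)*(-3 + s) = -4 + (-3 + s)*(4 + s))
(B(M)/(-1 - 24))*22 = ((-16 + 2 + 2²)/(-1 - 24))*22 = ((-16 + 2 + 4)/(-25))*22 = -10*(-1/25)*22 = (⅖)*22 = 44/5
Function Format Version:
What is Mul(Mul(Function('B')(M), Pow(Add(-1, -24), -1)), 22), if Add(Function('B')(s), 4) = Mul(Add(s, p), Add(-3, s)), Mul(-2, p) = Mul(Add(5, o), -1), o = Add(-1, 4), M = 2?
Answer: Rational(44, 5) ≈ 8.8000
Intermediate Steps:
o = 3
p = 4 (p = Mul(Rational(-1, 2), Mul(Add(5, 3), -1)) = Mul(Rational(-1, 2), Mul(8, -1)) = Mul(Rational(-1, 2), -8) = 4)
Function('B')(s) = Add(-4, Mul(Add(-3, s), Add(4, s))) (Function('B')(s) = Add(-4, Mul(Add(s, 4), Add(-3, s))) = Add(-4, Mul(Add(4, s), Add(-3, s))) = Add(-4, Mul(Add(-3, s), Add(4, s))))
Mul(Mul(Function('B')(M), Pow(Add(-1, -24), -1)), 22) = Mul(Mul(Add(-16, 2, Pow(2, 2)), Pow(Add(-1, -24), -1)), 22) = Mul(Mul(Add(-16, 2, 4), Pow(-25, -1)), 22) = Mul(Mul(-10, Rational(-1, 25)), 22) = Mul(Rational(2, 5), 22) = Rational(44, 5)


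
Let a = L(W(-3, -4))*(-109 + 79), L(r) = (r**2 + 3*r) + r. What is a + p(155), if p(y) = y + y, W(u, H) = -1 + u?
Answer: 310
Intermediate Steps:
L(r) = r**2 + 4*r
p(y) = 2*y
a = 0 (a = ((-1 - 3)*(4 + (-1 - 3)))*(-109 + 79) = -4*(4 - 4)*(-30) = -4*0*(-30) = 0*(-30) = 0)
a + p(155) = 0 + 2*155 = 0 + 310 = 310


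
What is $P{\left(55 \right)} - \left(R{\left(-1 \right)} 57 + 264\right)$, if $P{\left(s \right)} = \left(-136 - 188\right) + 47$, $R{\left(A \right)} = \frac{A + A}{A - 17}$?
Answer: $- \frac{1642}{3} \approx -547.33$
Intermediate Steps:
$R{\left(A \right)} = \frac{2 A}{-17 + A}$
$P{\left(s \right)} = -277$ ($P{\left(s \right)} = -324 + 47 = -277$)
$P{\left(55 \right)} - \left(R{\left(-1 \right)} 57 + 264\right) = -277 - \left(2 \left(-1\right) \frac{1}{-17 - 1} \cdot 57 + 264\right) = -277 - \left(2 \left(-1\right) \frac{1}{-18} \cdot 57 + 264\right) = -277 - \left(2 \left(-1\right) \left(- \frac{1}{18}\right) 57 + 264\right) = -277 - \left(\frac{1}{9} \cdot 57 + 264\right) = -277 - \left(\frac{19}{3} + 264\right) = -277 - \frac{811}{3} = - \frac{1642}{3}$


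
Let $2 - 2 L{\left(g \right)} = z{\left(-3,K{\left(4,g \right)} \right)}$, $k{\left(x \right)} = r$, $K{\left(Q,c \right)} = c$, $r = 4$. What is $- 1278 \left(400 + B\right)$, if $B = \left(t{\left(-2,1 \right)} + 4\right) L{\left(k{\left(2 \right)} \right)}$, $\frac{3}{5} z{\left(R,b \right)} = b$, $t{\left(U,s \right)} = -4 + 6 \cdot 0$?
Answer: $-511200$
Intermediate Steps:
$k{\left(x \right)} = 4$
$t{\left(U,s \right)} = -4$ ($t{\left(U,s \right)} = -4 + 0 = -4$)
$z{\left(R,b \right)} = \frac{5 b}{3}$
$L{\left(g \right)} = 1 - \frac{5 g}{6}$ ($L{\left(g \right)} = 1 - \frac{\frac{5}{3} g}{2} = 1 - \frac{5 g}{6}$)
$B = 0$ ($B = \left(-4 + 4\right) \left(1 - \frac{10}{3}\right) = 0 \left(1 - \frac{10}{3}\right) = 0 \left(- \frac{7}{3}\right) = 0$)
$- 1278 \left(400 + B\right) = - 1278 \left(400 + 0\right) = \left(-1278\right) 400 = -511200$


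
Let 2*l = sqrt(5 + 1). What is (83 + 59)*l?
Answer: 71*sqrt(6) ≈ 173.91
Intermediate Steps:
l = sqrt(6)/2 (l = sqrt(5 + 1)/2 = sqrt(6)/2 ≈ 1.2247)
(83 + 59)*l = (83 + 59)*(sqrt(6)/2) = 142*(sqrt(6)/2) = 71*sqrt(6)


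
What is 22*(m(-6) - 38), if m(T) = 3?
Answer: -770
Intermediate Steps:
22*(m(-6) - 38) = 22*(3 - 38) = 22*(-35) = -770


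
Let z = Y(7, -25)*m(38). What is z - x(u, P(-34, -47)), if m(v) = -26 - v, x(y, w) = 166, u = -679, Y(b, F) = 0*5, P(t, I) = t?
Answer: -166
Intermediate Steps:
Y(b, F) = 0
z = 0 (z = 0*(-26 - 1*38) = 0*(-26 - 38) = 0*(-64) = 0)
z - x(u, P(-34, -47)) = 0 - 1*166 = 0 - 166 = -166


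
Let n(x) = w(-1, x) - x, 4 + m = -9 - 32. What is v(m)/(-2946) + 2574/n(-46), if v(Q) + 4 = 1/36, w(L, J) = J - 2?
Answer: -136493929/106056 ≈ -1287.0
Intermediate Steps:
w(L, J) = -2 + J
m = -45 (m = -4 + (-9 - 32) = -4 - 41 = -45)
v(Q) = -143/36 (v(Q) = -4 + 1/36 = -143/36)
n(x) = -2 (n(x) = (-2 + x) - x = -2)
v(m)/(-2946) + 2574/n(-46) = -143/36/(-2946) + 2574/(-2) = -143/36*(-1/2946) + 2574*(-½) = 143/106056 - 1287 = -136493929/106056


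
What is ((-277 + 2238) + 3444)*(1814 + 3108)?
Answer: 26603410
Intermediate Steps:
((-277 + 2238) + 3444)*(1814 + 3108) = (1961 + 3444)*4922 = 5405*4922 = 26603410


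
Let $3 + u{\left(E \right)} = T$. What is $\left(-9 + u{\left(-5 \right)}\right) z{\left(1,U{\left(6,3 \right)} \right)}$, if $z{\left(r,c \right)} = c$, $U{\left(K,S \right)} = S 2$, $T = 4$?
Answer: $-48$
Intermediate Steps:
$u{\left(E \right)} = 1$ ($u{\left(E \right)} = -3 + 4 = 1$)
$U{\left(K,S \right)} = 2 S$
$\left(-9 + u{\left(-5 \right)}\right) z{\left(1,U{\left(6,3 \right)} \right)} = \left(-9 + 1\right) 2 \cdot 3 = \left(-8\right) 6 = -48$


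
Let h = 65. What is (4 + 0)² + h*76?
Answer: 4956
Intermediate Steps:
(4 + 0)² + h*76 = (4 + 0)² + 65*76 = 4² + 4940 = 16 + 4940 = 4956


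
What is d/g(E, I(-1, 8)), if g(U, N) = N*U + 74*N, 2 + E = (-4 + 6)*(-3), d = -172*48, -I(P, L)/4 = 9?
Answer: 344/99 ≈ 3.4747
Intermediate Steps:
I(P, L) = -36 (I(P, L) = -4*9 = -36)
d = -8256
E = -8 (E = -2 + (-4 + 6)*(-3) = -2 + 2*(-3) = -2 - 6 = -8)
g(U, N) = 74*N + N*U
d/g(E, I(-1, 8)) = -8256*(-1/(36*(74 - 8))) = -8256/((-36*66)) = -8256/(-2376) = -8256*(-1/2376) = 344/99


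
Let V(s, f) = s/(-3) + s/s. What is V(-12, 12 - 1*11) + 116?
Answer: 121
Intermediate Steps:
V(s, f) = 1 - s/3 (V(s, f) = s*(-⅓) + 1 = -s/3 + 1 = 1 - s/3)
V(-12, 12 - 1*11) + 116 = (1 - ⅓*(-12)) + 116 = (1 + 4) + 116 = 5 + 116 = 121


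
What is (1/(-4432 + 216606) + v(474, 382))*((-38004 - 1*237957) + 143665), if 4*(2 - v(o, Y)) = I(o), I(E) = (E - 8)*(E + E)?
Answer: 1550012782384732/106087 ≈ 1.4611e+10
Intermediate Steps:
I(E) = 2*E*(-8 + E) (I(E) = (-8 + E)*(2*E) = 2*E*(-8 + E))
v(o, Y) = 2 - o*(-8 + o)/2
(1/(-4432 + 216606) + v(474, 382))*((-38004 - 1*237957) + 143665) = (1/(-4432 + 216606) + (2 - ½*474*(-8 + 474)))*((-38004 - 1*237957) + 143665) = (1/212174 + (2 - ½*474*466))*((-38004 - 237957) + 143665) = (1/212174 + (2 - 110442))*(-275961 + 143665) = (1/212174 - 110440)*(-132296) = -23432496559/212174*(-132296) = 1550012782384732/106087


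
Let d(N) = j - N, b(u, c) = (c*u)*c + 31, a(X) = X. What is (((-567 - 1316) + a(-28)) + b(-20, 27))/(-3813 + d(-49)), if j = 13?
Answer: 16460/3751 ≈ 4.3882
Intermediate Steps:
b(u, c) = 31 + u*c² (b(u, c) = u*c² + 31 = 31 + u*c²)
d(N) = 13 - N
(((-567 - 1316) + a(-28)) + b(-20, 27))/(-3813 + d(-49)) = (((-567 - 1316) - 28) + (31 - 20*27²))/(-3813 + (13 - 1*(-49))) = ((-1883 - 28) + (31 - 20*729))/(-3813 + (13 + 49)) = (-1911 + (31 - 14580))/(-3813 + 62) = (-1911 - 14549)/(-3751) = -16460*(-1/3751) = 16460/3751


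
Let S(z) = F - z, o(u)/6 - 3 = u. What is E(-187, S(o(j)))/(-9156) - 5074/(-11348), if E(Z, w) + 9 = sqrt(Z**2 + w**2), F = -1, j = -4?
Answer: 3879973/8658524 - sqrt(34994)/9156 ≈ 0.42768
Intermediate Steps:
o(u) = 18 + 6*u
S(z) = -1 - z
E(Z, w) = -9 + sqrt(Z**2 + w**2)
E(-187, S(o(j)))/(-9156) - 5074/(-11348) = (-9 + sqrt((-187)**2 + (-1 - (18 + 6*(-4)))**2))/(-9156) - 5074/(-11348) = (-9 + sqrt(34969 + (-1 - (18 - 24))**2))*(-1/9156) - 5074*(-1/11348) = (-9 + sqrt(34969 + (-1 - 1*(-6))**2))*(-1/9156) + 2537/5674 = (-9 + sqrt(34969 + (-1 + 6)**2))*(-1/9156) + 2537/5674 = (-9 + sqrt(34969 + 5**2))*(-1/9156) + 2537/5674 = (-9 + sqrt(34969 + 25))*(-1/9156) + 2537/5674 = (-9 + sqrt(34994))*(-1/9156) + 2537/5674 = (3/3052 - sqrt(34994)/9156) + 2537/5674 = 3879973/8658524 - sqrt(34994)/9156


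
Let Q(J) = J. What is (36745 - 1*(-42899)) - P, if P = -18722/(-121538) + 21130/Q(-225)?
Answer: 218051269169/2734605 ≈ 79738.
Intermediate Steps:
P = -256388549/2734605 (P = -18722/(-121538) + 21130/(-225) = -18722*(-1/121538) + 21130*(-1/225) = 9361/60769 - 4226/45 = -256388549/2734605 ≈ -93.757)
(36745 - 1*(-42899)) - P = (36745 - 1*(-42899)) - 1*(-256388549/2734605) = (36745 + 42899) + 256388549/2734605 = 79644 + 256388549/2734605 = 218051269169/2734605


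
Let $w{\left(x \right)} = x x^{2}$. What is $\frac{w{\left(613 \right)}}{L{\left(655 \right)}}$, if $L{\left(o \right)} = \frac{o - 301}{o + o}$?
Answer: $\frac{150876890035}{177} \approx 8.5241 \cdot 10^{8}$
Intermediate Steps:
$w{\left(x \right)} = x^{3}$
$L{\left(o \right)} = \frac{-301 + o}{2 o}$
$\frac{w{\left(613 \right)}}{L{\left(655 \right)}} = \frac{613^{3}}{\frac{1}{2} \cdot \frac{1}{655} \left(-301 + 655\right)} = \frac{230346397}{\frac{1}{2} \cdot \frac{1}{655} \cdot 354} = \frac{230346397}{\frac{177}{655}} = 230346397 \cdot \frac{655}{177} = \frac{150876890035}{177}$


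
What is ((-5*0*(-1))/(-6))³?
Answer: 0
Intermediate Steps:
((-5*0*(-1))/(-6))³ = ((0*(-1))*(-⅙))³ = (0*(-⅙))³ = 0³ = 0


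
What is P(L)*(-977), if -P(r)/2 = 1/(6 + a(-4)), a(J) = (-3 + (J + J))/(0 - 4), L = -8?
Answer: 7816/35 ≈ 223.31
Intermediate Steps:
a(J) = ¾ - J/2 (a(J) = (-3 + 2*J)/(-4) = (-3 + 2*J)*(-¼) = ¾ - J/2)
P(r) = -8/35 (P(r) = -2/(6 + (¾ - ½*(-4))) = -2/(6 + (¾ + 2)) = -2/(6 + 11/4) = -2/35/4 = -2*4/35 = -8/35)
P(L)*(-977) = -8/35*(-977) = 7816/35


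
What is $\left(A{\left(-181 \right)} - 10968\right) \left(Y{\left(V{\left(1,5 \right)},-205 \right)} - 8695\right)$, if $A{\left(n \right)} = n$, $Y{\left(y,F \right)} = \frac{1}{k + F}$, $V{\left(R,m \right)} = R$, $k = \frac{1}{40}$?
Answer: $\frac{794816056405}{8199} \approx 9.6941 \cdot 10^{7}$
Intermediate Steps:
$k = \frac{1}{40} \approx 0.025$
$Y{\left(y,F \right)} = \frac{1}{\frac{1}{40} + F}$
$\left(A{\left(-181 \right)} - 10968\right) \left(Y{\left(V{\left(1,5 \right)},-205 \right)} - 8695\right) = \left(-181 - 10968\right) \left(\frac{40}{1 + 40 \left(-205\right)} - 8695\right) = - 11149 \left(\frac{40}{1 - 8200} - 8695\right) = - 11149 \left(\frac{40}{-8199} - 8695\right) = - 11149 \left(40 \left(- \frac{1}{8199}\right) - 8695\right) = - 11149 \left(- \frac{40}{8199} - 8695\right) = \left(-11149\right) \left(- \frac{71290345}{8199}\right) = \frac{794816056405}{8199}$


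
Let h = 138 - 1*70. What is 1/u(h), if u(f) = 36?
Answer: 1/36 ≈ 0.027778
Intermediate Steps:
h = 68 (h = 138 - 70 = 68)
1/u(h) = 1/36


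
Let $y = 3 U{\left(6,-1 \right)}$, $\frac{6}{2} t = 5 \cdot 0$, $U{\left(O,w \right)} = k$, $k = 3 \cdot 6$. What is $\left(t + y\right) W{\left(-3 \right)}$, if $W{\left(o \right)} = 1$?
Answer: $54$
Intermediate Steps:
$k = 18$
$U{\left(O,w \right)} = 18$
$t = 0$ ($t = \frac{5 \cdot 0}{3} = \frac{1}{3} \cdot 0 = 0$)
$y = 54$ ($y = 3 \cdot 18 = 54$)
$\left(t + y\right) W{\left(-3 \right)} = \left(0 + 54\right) 1 = 54 \cdot 1 = 54$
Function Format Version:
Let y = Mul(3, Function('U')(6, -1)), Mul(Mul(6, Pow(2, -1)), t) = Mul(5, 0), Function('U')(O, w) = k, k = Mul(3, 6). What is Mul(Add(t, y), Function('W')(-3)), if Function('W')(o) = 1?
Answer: 54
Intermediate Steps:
k = 18
Function('U')(O, w) = 18
t = 0 (t = Mul(Rational(1, 3), Mul(5, 0)) = Mul(Rational(1, 3), 0) = 0)
y = 54 (y = Mul(3, 18) = 54)
Mul(Add(t, y), Function('W')(-3)) = Mul(Add(0, 54), 1) = Mul(54, 1) = 54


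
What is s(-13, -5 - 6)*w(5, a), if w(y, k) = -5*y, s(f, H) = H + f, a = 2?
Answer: 600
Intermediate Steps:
s(-13, -5 - 6)*w(5, a) = ((-5 - 6) - 13)*(-5*5) = (-11 - 13)*(-25) = -24*(-25) = 600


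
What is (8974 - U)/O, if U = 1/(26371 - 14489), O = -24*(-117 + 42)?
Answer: 106629067/21387600 ≈ 4.9856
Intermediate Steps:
O = 1800 (O = -24*(-75) = 1800)
U = 1/11882 ≈ 8.4161e-5
(8974 - U)/O = (8974 - 1*1/11882)/1800 = (8974 - 1/11882)*(1/1800) = (106629067/11882)*(1/1800) = 106629067/21387600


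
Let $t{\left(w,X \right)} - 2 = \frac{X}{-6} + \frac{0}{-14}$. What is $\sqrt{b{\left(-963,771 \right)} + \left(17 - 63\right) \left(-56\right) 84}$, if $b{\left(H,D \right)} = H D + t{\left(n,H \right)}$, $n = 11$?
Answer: $\frac{11 i \sqrt{17386}}{2} \approx 725.21 i$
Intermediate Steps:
$t{\left(w,X \right)} = 2 - \frac{X}{6}$ ($t{\left(w,X \right)} = 2 + \left(\frac{X}{-6} + \frac{0}{-14}\right) = 2 + \left(X \left(- \frac{1}{6}\right) + 0 \left(- \frac{1}{14}\right)\right) = 2 + \left(- \frac{X}{6} + 0\right) = 2 - \frac{X}{6}$)
$b{\left(H,D \right)} = 2 - \frac{H}{6} + D H$ ($b{\left(H,D \right)} = H D - \left(-2 + \frac{H}{6}\right) = D H - \left(-2 + \frac{H}{6}\right) = 2 - \frac{H}{6} + D H$)
$\sqrt{b{\left(-963,771 \right)} + \left(17 - 63\right) \left(-56\right) 84} = \sqrt{\left(2 - - \frac{321}{2} + 771 \left(-963\right)\right) + \left(17 - 63\right) \left(-56\right) 84} = \sqrt{\left(2 + \frac{321}{2} - 742473\right) + \left(17 - 63\right) \left(-56\right) 84} = \sqrt{- \frac{1484621}{2} + \left(-46\right) \left(-56\right) 84} = \sqrt{- \frac{1484621}{2} + 2576 \cdot 84} = \sqrt{- \frac{1484621}{2} + 216384} = \sqrt{- \frac{1051853}{2}} = \frac{11 i \sqrt{17386}}{2}$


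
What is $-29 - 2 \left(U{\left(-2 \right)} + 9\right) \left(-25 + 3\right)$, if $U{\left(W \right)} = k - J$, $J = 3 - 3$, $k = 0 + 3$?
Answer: $499$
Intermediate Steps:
$k = 3$
$J = 0$ ($J = 3 - 3 = 0$)
$U{\left(W \right)} = 3$ ($U{\left(W \right)} = 3 - 0 = 3 + 0 = 3$)
$-29 - 2 \left(U{\left(-2 \right)} + 9\right) \left(-25 + 3\right) = -29 - 2 \left(3 + 9\right) \left(-25 + 3\right) = -29 - 2 \cdot 12 \left(-22\right) = -29 - -528 = -29 + 528 = 499$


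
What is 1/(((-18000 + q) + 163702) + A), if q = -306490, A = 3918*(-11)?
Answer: -1/203886 ≈ -4.9047e-6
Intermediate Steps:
A = -43098
1/(((-18000 + q) + 163702) + A) = 1/(((-18000 - 306490) + 163702) - 43098) = 1/((-324490 + 163702) - 43098) = 1/(-160788 - 43098) = 1/(-203886) = -1/203886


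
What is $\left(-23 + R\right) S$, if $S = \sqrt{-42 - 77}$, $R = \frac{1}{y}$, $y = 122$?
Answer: $- \frac{2805 i \sqrt{119}}{122} \approx - 250.81 i$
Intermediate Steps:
$R = \frac{1}{122} \approx 0.0081967$
$S = i \sqrt{119}$ ($S = \sqrt{-119} = i \sqrt{119} \approx 10.909 i$)
$\left(-23 + R\right) S = \left(-23 + \frac{1}{122}\right) i \sqrt{119} = - \frac{2805 i \sqrt{119}}{122}$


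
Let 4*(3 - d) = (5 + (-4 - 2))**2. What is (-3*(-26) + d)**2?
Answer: 104329/16 ≈ 6520.6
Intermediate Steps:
d = 11/4 (d = 3 - (5 + (-4 - 2))**2/4 = 3 - (5 - 6)**2/4 = 3 - 1/4*(-1)**2 = 3 - 1/4*1 = 3 - 1/4 = 11/4 ≈ 2.7500)
(-3*(-26) + d)**2 = (-3*(-26) + 11/4)**2 = (78 + 11/4)**2 = (323/4)**2 = 104329/16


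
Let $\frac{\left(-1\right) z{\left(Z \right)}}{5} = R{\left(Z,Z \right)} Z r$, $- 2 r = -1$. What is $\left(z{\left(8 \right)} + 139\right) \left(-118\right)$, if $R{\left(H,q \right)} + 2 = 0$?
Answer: $-21122$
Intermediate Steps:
$r = \frac{1}{2}$ ($r = \left(- \frac{1}{2}\right) \left(-1\right) = \frac{1}{2} \approx 0.5$)
$R{\left(H,q \right)} = -2$ ($R{\left(H,q \right)} = -2 + 0 = -2$)
$z{\left(Z \right)} = 5 Z$ ($z{\left(Z \right)} = - 5 - 2 Z \frac{1}{2} = - 5 \left(- Z\right) = 5 Z$)
$\left(z{\left(8 \right)} + 139\right) \left(-118\right) = \left(5 \cdot 8 + 139\right) \left(-118\right) = \left(40 + 139\right) \left(-118\right) = 179 \left(-118\right) = -21122$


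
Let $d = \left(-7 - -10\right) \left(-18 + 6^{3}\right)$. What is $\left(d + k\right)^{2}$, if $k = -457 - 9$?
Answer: $16384$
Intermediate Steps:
$k = -466$
$d = 594$ ($d = \left(-7 + 10\right) \left(-18 + 216\right) = 3 \cdot 198 = 594$)
$\left(d + k\right)^{2} = \left(594 - 466\right)^{2} = 128^{2} = 16384$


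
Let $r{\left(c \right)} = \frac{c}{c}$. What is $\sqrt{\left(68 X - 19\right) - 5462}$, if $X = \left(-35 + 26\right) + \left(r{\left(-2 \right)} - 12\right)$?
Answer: $i \sqrt{6841} \approx 82.71 i$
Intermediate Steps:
$r{\left(c \right)} = 1$
$X = -20$ ($X = \left(-35 + 26\right) + \left(1 - 12\right) = -9 + \left(1 - 12\right) = -9 - 11 = -20$)
$\sqrt{\left(68 X - 19\right) - 5462} = \sqrt{\left(68 \left(-20\right) - 19\right) - 5462} = \sqrt{\left(-1360 - 19\right) - 5462} = \sqrt{-1379 - 5462} = \sqrt{-6841} = i \sqrt{6841}$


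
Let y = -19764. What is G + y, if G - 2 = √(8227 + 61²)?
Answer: -19762 + 2*√2987 ≈ -19653.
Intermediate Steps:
G = 2 + 2*√2987 (G = 2 + √(8227 + 61²) = 2 + √(8227 + 3721) = 2 + √11948 = 2 + 2*√2987 ≈ 111.31)
G + y = (2 + 2*√2987) - 19764 = -19762 + 2*√2987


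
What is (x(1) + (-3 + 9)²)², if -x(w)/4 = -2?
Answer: 1936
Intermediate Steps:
x(w) = 8 (x(w) = -4*(-2) = 8)
(x(1) + (-3 + 9)²)² = (8 + (-3 + 9)²)² = (8 + 6²)² = (8 + 36)² = 44² = 1936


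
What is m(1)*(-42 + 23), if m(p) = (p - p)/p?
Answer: 0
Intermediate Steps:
m(p) = 0 (m(p) = 0/p = 0)
m(1)*(-42 + 23) = 0*(-42 + 23) = 0*(-19) = 0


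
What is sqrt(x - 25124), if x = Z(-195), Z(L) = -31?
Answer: 3*I*sqrt(2795) ≈ 158.6*I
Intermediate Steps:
x = -31
sqrt(x - 25124) = sqrt(-31 - 25124) = sqrt(-25155) = 3*I*sqrt(2795)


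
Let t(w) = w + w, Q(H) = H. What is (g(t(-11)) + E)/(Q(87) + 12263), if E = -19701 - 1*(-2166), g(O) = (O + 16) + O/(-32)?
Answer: -56129/39520 ≈ -1.4203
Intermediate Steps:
t(w) = 2*w
g(O) = 16 + 31*O/32 (g(O) = (16 + O) + O*(-1/32) = (16 + O) - O/32 = 16 + 31*O/32)
E = -17535 (E = -19701 + 2166 = -17535)
(g(t(-11)) + E)/(Q(87) + 12263) = ((16 + 31*(2*(-11))/32) - 17535)/(87 + 12263) = ((16 + (31/32)*(-22)) - 17535)/12350 = ((16 - 341/16) - 17535)*(1/12350) = (-85/16 - 17535)*(1/12350) = -280645/16*1/12350 = -56129/39520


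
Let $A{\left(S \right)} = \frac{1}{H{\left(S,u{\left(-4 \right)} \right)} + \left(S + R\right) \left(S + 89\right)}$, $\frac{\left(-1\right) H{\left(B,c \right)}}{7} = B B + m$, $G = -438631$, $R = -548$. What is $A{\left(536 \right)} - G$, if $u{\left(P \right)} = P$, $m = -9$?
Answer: $\frac{885380621178}{2018509} \approx 4.3863 \cdot 10^{5}$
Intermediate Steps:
$H{\left(B,c \right)} = 63 - 7 B^{2}$ ($H{\left(B,c \right)} = - 7 \left(B B - 9\right) = - 7 \left(B^{2} - 9\right) = - 7 \left(-9 + B^{2}\right) = 63 - 7 B^{2}$)
$A{\left(S \right)} = \frac{1}{63 - 7 S^{2} + \left(-548 + S\right) \left(89 + S\right)}$ ($A{\left(S \right)} = \frac{1}{\left(63 - 7 S^{2}\right) + \left(S - 548\right) \left(S + 89\right)} = \frac{1}{\left(63 - 7 S^{2}\right) + \left(-548 + S\right) \left(89 + S\right)} = \frac{1}{63 - 7 S^{2} + \left(-548 + S\right) \left(89 + S\right)}$)
$A{\left(536 \right)} - G = - \frac{1}{48709 + 6 \cdot 536^{2} + 459 \cdot 536} - -438631 = - \frac{1}{48709 + 6 \cdot 287296 + 246024} + 438631 = - \frac{1}{48709 + 1723776 + 246024} + 438631 = - \frac{1}{2018509} + 438631 = \frac{885380621178}{2018509}$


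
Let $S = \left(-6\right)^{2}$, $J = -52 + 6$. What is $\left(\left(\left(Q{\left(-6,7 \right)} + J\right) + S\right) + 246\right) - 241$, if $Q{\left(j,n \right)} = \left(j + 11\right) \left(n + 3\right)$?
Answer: $45$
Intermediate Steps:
$J = -46$
$Q{\left(j,n \right)} = \left(3 + n\right) \left(11 + j\right)$ ($Q{\left(j,n \right)} = \left(11 + j\right) \left(3 + n\right) = \left(3 + n\right) \left(11 + j\right)$)
$S = 36$
$\left(\left(\left(Q{\left(-6,7 \right)} + J\right) + S\right) + 246\right) - 241 = \left(\left(\left(\left(33 + 3 \left(-6\right) + 11 \cdot 7 - 42\right) - 46\right) + 36\right) + 246\right) - 241 = \left(\left(\left(\left(33 - 18 + 77 - 42\right) - 46\right) + 36\right) + 246\right) - 241 = \left(\left(\left(50 - 46\right) + 36\right) + 246\right) - 241 = \left(\left(4 + 36\right) + 246\right) - 241 = \left(40 + 246\right) - 241 = 286 - 241 = 45$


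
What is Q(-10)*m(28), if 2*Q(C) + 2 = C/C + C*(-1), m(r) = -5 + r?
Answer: 207/2 ≈ 103.50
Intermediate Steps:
Q(C) = -½ - C/2 (Q(C) = -1 + (C/C + C*(-1))/2 = -1 + (1 - C)/2 = -1 + (½ - C/2) = -½ - C/2)
Q(-10)*m(28) = (-½ - ½*(-10))*(-5 + 28) = (-½ + 5)*23 = (9/2)*23 = 207/2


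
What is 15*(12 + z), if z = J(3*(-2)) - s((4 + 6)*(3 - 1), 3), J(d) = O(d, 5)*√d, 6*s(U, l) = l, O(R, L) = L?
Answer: 345/2 + 75*I*√6 ≈ 172.5 + 183.71*I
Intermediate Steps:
s(U, l) = l/6
J(d) = 5*√d
z = -½ + 5*I*√6 (z = 5*√(3*(-2)) - 3/6 = 5*√(-6) - 1*½ = 5*(I*√6) - ½ = 5*I*√6 - ½ = -½ + 5*I*√6 ≈ -0.5 + 12.247*I)
15*(12 + z) = 15*(12 + (-½ + 5*I*√6)) = 15*(23/2 + 5*I*√6) = 345/2 + 75*I*√6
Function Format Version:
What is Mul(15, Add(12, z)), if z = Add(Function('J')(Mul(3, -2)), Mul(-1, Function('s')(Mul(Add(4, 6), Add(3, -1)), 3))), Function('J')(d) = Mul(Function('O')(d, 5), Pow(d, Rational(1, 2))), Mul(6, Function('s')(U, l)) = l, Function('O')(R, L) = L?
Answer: Add(Rational(345, 2), Mul(75, I, Pow(6, Rational(1, 2)))) ≈ Add(172.50, Mul(183.71, I))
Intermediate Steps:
Function('s')(U, l) = Mul(Rational(1, 6), l)
Function('J')(d) = Mul(5, Pow(d, Rational(1, 2)))
z = Add(Rational(-1, 2), Mul(5, I, Pow(6, Rational(1, 2)))) (z = Add(Mul(5, Pow(Mul(3, -2), Rational(1, 2))), Mul(-1, Mul(Rational(1, 6), 3))) = Add(Mul(5, Pow(-6, Rational(1, 2))), Mul(-1, Rational(1, 2))) = Add(Mul(5, Mul(I, Pow(6, Rational(1, 2)))), Rational(-1, 2)) = Add(Mul(5, I, Pow(6, Rational(1, 2))), Rational(-1, 2)) = Add(Rational(-1, 2), Mul(5, I, Pow(6, Rational(1, 2)))) ≈ Add(-0.50000, Mul(12.247, I)))
Mul(15, Add(12, z)) = Mul(15, Add(12, Add(Rational(-1, 2), Mul(5, I, Pow(6, Rational(1, 2)))))) = Mul(15, Add(Rational(23, 2), Mul(5, I, Pow(6, Rational(1, 2))))) = Add(Rational(345, 2), Mul(75, I, Pow(6, Rational(1, 2))))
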